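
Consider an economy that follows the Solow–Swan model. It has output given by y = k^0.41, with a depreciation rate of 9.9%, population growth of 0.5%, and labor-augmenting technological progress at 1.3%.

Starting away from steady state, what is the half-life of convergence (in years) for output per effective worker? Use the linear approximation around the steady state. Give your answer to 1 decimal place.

t_½ ≈ 10.0 years

Near the steady state the convergence rate is λ = (1 − α)(n + g + δ).
λ = (1 − 0.41) × 0.117 = 0.59 × 0.117 = 0.06903
Half-life = ln 2 / λ = 0.6931 / 0.06903 ≈ 10.04 years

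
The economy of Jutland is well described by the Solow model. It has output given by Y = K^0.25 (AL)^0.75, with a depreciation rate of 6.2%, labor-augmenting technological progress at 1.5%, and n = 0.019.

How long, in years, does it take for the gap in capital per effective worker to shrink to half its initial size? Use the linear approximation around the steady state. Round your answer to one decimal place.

Near the steady state the convergence rate is λ = (1 − α)(n + g + δ).
λ = (1 − 0.25) × 0.096 = 0.75 × 0.096 = 0.0720
Half-life = ln 2 / λ = 0.6931 / 0.0720 ≈ 9.63 years

half-life ≈ 9.6 years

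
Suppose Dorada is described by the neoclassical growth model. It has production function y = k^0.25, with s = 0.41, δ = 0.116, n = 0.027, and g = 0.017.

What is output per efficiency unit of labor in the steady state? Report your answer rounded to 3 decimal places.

In steady state, investment equals break-even investment: s·k^α = (n + g + δ)·k.
Rearranging, k^(1−α) = s / (n + g + δ).
k^0.75 = 0.41 / (0.027 + 0.017 + 0.116) = 0.41 / 0.160 = 2.5625
k* = 2.5625^(1/0.75) ≈ 3.5066
y* = (k*)^α = 3.5066^0.25 ≈ 1.3684

y* = 1.368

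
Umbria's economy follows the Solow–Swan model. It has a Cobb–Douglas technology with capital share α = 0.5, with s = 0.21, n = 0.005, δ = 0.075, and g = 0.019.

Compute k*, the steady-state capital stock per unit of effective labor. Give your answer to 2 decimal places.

k* = 4.50

At the steady state, Δk = 0, so s·k^α = (n + g + δ)·k.
Rearranging, k^(1−α) = s / (n + g + δ).
k^0.5 = 0.21 / (0.005 + 0.019 + 0.075) = 0.21 / 0.099 = 2.1212
k* = 2.1212^(1/0.5) ≈ 4.4995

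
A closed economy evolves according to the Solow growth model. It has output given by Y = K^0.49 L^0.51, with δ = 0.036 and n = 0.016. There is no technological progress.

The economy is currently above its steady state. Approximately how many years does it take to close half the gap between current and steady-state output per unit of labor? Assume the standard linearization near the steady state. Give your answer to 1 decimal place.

Near the steady state the convergence rate is λ = (1 − α)(n + δ).
λ = (1 − 0.49) × 0.052 = 0.51 × 0.052 = 0.02652
Half-life = ln 2 / λ = 0.6931 / 0.02652 ≈ 26.13 years

half-life ≈ 26.1 years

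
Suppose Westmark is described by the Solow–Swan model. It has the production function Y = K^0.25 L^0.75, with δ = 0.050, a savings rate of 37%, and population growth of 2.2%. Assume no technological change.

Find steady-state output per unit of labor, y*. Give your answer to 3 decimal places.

y* = 1.726

Steady state requires s·f(k) = (n + δ)·k, i.e. s·k^α = (n + δ)·k.
Rearranging, k^(1−α) = s / (n + δ).
k^0.75 = 0.37 / (0.022 + 0.050) = 0.37 / 0.072 = 5.1389
k* = 5.1389^(1/0.75) ≈ 8.8680
y* = (k*)^α = 8.8680^0.25 ≈ 1.7257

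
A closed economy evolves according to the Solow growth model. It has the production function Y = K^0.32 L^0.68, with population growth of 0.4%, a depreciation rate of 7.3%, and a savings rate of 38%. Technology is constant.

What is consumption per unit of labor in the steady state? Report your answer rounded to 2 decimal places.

c* ≈ 1.31

Steady state requires s·f(k) = (n + δ)·k, i.e. s·k^α = (n + δ)·k.
Rearranging, k^(1−α) = s / (n + δ).
k^0.68 = 0.38 / (0.004 + 0.073) = 0.38 / 0.077 = 4.9351
k* = 4.9351^(1/0.68) ≈ 10.4605
y* = (k*)^α = 10.4605^0.32 ≈ 2.1196
c* = (1 − s)·y* = (1 − 0.38) × 2.1196 ≈ 1.3142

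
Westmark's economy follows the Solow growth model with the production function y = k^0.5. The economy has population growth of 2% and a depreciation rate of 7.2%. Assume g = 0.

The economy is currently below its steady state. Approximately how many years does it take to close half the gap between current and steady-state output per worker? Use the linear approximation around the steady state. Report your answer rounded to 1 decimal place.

about 15.1 years

Near the steady state the convergence rate is λ = (1 − α)(n + δ).
λ = (1 − 0.5) × 0.092 = 0.5 × 0.092 = 0.0460
Half-life = ln 2 / λ = 0.6931 / 0.0460 ≈ 15.07 years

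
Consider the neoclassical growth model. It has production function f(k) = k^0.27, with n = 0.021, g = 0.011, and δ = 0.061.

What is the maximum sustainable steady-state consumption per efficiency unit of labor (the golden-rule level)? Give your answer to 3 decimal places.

c_gold ≈ 1.083

At the golden rule, f'(k) = n + g + δ, so α·k^(α−1) = n + g + δ and k_gold = (α/(n + g + δ))^(1/(1−α)).
k_gold = (0.27/0.093)^(1/0.73) = 2.9032^1.3699 ≈ 4.3062
c_gold = f(k_gold) − (n + g + δ)·k_gold = 1.4832 − 0.093×4.3062 ≈ 1.0827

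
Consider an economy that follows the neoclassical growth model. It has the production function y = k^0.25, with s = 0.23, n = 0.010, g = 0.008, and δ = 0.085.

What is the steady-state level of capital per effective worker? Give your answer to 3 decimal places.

k* ≈ 2.919

At the steady state, Δk = 0, so s·k^α = (n + g + δ)·k.
Rearranging, k^(1−α) = s / (n + g + δ).
k^0.75 = 0.23 / (0.010 + 0.008 + 0.085) = 0.23 / 0.103 = 2.2330
k* = 2.2330^(1/0.75) ≈ 2.9187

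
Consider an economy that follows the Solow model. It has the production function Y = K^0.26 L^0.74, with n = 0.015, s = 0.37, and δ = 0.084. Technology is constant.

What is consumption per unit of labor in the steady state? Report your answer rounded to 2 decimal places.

At the steady state, Δk = 0, so s·k^α = (n + δ)·k.
Dividing both sides by k: k^(1−α) = s / (n + δ).
k^0.74 = 0.37 / (0.015 + 0.084) = 0.37 / 0.099 = 3.7374
k* = 3.7374^(1/0.74) ≈ 5.9394
y* = (k*)^α = 5.9394^0.26 ≈ 1.5892
c* = (1 − s)·y* = (1 − 0.37) × 1.5892 ≈ 1.0012

c* ≈ 1.00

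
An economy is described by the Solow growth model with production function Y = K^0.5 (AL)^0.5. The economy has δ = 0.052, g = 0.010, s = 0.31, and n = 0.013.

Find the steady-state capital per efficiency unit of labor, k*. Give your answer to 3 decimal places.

At the steady state, Δk = 0, so s·k^α = (n + g + δ)·k.
Dividing both sides by k: k^(1−α) = s / (n + g + δ).
k^0.5 = 0.31 / (0.013 + 0.010 + 0.052) = 0.31 / 0.075 = 4.1333
k* = 4.1333^(1/0.5) ≈ 17.0842

k* = 17.084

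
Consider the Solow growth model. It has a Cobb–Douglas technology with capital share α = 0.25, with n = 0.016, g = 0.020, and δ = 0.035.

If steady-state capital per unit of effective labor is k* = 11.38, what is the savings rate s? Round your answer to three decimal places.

In steady state, investment equals break-even investment: s·k^α = (n + g + δ)·k.
So s / (n + g + δ) = (k*)^(1−α) = 11.38^0.75 = 6.1959.
Therefore s = 6.1959 × (n + g + δ) = 6.1959 × 0.071 = 0.4399.

s ≈ 0.440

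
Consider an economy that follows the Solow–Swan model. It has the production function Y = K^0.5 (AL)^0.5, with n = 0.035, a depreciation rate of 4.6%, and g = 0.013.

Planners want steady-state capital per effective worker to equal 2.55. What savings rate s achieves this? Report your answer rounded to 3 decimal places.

At the steady state, Δk = 0, so s·k^α = (n + g + δ)·k.
So s / (n + g + δ) = (k*)^(1−α) = 2.55^0.5 = 1.5969.
Therefore s = 1.5969 × (n + g + δ) = 1.5969 × 0.094 = 0.1501.

s ≈ 0.150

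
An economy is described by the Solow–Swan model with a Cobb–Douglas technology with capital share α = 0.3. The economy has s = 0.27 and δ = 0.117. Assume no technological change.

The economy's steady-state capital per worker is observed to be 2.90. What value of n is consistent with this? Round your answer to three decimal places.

At the steady state, Δk = 0, so s·k^α = (n + δ)·k.
So s / (n + δ) = (k*)^(1−α) = 2.90^0.7 = 2.1071.
Therefore n + δ = s / 2.1071 = 0.27 / 2.1071 = 0.1281, so n = 0.1281 − 0.117 = 0.0111.

n ≈ 0.011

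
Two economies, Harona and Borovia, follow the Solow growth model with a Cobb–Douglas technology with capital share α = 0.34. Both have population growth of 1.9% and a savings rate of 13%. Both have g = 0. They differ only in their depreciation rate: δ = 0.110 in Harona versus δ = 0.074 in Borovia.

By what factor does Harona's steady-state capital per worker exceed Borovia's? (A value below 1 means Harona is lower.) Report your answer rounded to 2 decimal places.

k*_H / k*_B ≈ 0.61

Steady-state k* = [s/(n + δ)]^(1/(1−α)), so the ratio is [ (s_H/(n + δ)_H) / (s_B/(n + δ)_B) ]^1.5152.
s_H/(n + δ)_H = 0.13/0.129 = 1.0078; s_B/(n + δ)_B = 0.13/0.093 = 1.3978.
Ratio = (1.0078/1.3978)^1.5152 = 0.7210^1.5152 ≈ 0.6092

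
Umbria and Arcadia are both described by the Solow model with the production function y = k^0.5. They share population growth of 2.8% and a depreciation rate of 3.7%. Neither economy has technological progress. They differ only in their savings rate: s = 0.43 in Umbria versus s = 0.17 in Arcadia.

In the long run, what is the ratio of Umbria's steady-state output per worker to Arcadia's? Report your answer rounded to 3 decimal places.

Steady-state y* = [s/(n + δ)]^(α/(1−α)), so the ratio is [ (s_U/(n + δ)_U) / (s_A/(n + δ)_A) ]^1.
s_U/(n + δ)_U = 0.43/0.065 = 6.6154; s_A/(n + δ)_A = 0.17/0.065 = 2.6154.
Ratio = (6.6154/2.6154)^1 = 2.5294^1 ≈ 2.5294

y*_U / y*_A ≈ 2.529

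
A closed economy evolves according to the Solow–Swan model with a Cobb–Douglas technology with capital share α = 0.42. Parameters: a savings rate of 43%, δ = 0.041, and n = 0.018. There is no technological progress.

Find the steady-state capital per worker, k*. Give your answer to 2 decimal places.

k* ≈ 30.71

Steady state requires s·f(k) = (n + δ)·k, i.e. s·k^α = (n + δ)·k.
Rearranging, k^(1−α) = s / (n + δ).
k^0.58 = 0.43 / (0.018 + 0.041) = 0.43 / 0.059 = 7.2881
k* = 7.2881^(1/0.58) ≈ 30.7090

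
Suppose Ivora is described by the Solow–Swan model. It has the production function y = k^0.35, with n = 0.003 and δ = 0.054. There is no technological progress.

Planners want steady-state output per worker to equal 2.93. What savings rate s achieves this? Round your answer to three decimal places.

In steady state, investment equals break-even investment: s·k^α = (n + δ)·k.
Since y* = [s/(n + δ)]^(α/(1−α)), we have s/(n + δ) = (y*)^((1−α)/α) = 2.93^1.8571 = 7.3624.
Therefore s = 7.3624 × (n + δ) = 7.3624 × 0.057 = 0.4197.

s ≈ 0.420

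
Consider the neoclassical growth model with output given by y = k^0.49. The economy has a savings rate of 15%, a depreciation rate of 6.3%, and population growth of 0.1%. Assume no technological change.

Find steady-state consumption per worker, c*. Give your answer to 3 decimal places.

c* = 1.927

In steady state, investment equals break-even investment: s·k^α = (n + δ)·k.
Dividing both sides by k: k^(1−α) = s / (n + δ).
k^0.51 = 0.15 / (0.001 + 0.063) = 0.15 / 0.064 = 2.3438
k* = 2.3438^(1/0.51) ≈ 5.3129
y* = (k*)^α = 5.3129^0.49 ≈ 2.2668
c* = (1 − s)·y* = (1 − 0.15) × 2.2668 ≈ 1.9268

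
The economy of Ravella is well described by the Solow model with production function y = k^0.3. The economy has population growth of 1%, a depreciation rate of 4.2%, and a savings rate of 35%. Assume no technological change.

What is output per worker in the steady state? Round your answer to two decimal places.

y* ≈ 2.26

In steady state, investment equals break-even investment: s·k^α = (n + δ)·k.
Dividing both sides by k: k^(1−α) = s / (n + δ).
k^0.7 = 0.35 / (0.010 + 0.042) = 0.35 / 0.052 = 6.7308
k* = 6.7308^(1/0.7) ≈ 15.2389
y* = (k*)^α = 15.2389^0.3 ≈ 2.2641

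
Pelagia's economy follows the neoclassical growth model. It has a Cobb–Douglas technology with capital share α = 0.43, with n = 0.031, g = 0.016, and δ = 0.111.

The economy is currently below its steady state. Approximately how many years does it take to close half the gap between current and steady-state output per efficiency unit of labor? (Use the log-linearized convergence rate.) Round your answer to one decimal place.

half-life ≈ 7.7 years

Near the steady state the convergence rate is λ = (1 − α)(n + g + δ).
λ = (1 − 0.43) × 0.158 = 0.57 × 0.158 = 0.09006
Half-life = ln 2 / λ = 0.6931 / 0.09006 ≈ 7.70 years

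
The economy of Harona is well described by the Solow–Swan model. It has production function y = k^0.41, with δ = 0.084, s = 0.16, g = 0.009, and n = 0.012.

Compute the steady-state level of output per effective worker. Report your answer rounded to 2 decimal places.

At the steady state, Δk = 0, so s·k^α = (n + g + δ)·k.
Rearranging, k^(1−α) = s / (n + g + δ).
k^0.59 = 0.16 / (0.012 + 0.009 + 0.084) = 0.16 / 0.105 = 1.5238
k* = 1.5238^(1/0.59) ≈ 2.0420
y* = (k*)^α = 2.0420^0.41 ≈ 1.3401

y* = 1.34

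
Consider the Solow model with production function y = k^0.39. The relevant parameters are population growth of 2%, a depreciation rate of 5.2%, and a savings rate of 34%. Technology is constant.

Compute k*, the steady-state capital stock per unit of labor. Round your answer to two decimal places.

k* = 12.74

Steady state requires s·f(k) = (n + δ)·k, i.e. s·k^α = (n + δ)·k.
Dividing both sides by k: k^(1−α) = s / (n + δ).
k^0.61 = 0.34 / (0.020 + 0.052) = 0.34 / 0.072 = 4.7222
k* = 4.7222^(1/0.61) ≈ 12.7396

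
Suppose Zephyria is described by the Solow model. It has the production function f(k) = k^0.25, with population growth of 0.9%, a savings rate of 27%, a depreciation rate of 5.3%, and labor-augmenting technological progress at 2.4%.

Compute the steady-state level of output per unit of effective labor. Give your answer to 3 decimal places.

y* = 1.464

At the steady state, Δk = 0, so s·k^α = (n + g + δ)·k.
Dividing both sides by k: k^(1−α) = s / (n + g + δ).
k^0.75 = 0.27 / (0.009 + 0.024 + 0.053) = 0.27 / 0.086 = 3.1395
k* = 3.1395^(1/0.75) ≈ 4.5971
y* = (k*)^α = 4.5971^0.25 ≈ 1.4643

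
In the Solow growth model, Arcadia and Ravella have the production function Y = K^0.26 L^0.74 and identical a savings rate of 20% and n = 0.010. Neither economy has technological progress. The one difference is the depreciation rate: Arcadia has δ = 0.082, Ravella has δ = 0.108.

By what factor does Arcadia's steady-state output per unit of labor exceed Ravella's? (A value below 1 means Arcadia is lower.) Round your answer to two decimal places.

Steady-state y* = [s/(n + δ)]^(α/(1−α)), so the ratio is [ (s_A/(n + δ)_A) / (s_R/(n + δ)_R) ]^0.3514.
s_A/(n + δ)_A = 0.20/0.092 = 2.1739; s_R/(n + δ)_R = 0.20/0.118 = 1.6949.
Ratio = (2.1739/1.6949)^0.3514 = 1.2826^0.3514 ≈ 1.0914

ratio ≈ 1.09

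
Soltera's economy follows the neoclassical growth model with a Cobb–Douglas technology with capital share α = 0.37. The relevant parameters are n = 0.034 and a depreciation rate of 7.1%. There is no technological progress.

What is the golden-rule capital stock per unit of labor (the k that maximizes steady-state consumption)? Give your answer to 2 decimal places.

k_gold ≈ 7.38

The golden rule sets f'(k) = n + δ, i.e. α·k^(α−1) = n + δ.
So k^(1−α) = α / (n + δ) = 0.37 / 0.105 = 3.5238.
k_gold = 3.5238^(1/0.63) ≈ 7.3837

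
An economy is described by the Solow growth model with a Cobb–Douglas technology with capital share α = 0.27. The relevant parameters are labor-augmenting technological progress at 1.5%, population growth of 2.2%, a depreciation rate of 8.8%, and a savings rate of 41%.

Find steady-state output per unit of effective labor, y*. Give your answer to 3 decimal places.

y* = 1.552

In steady state, investment equals break-even investment: s·k^α = (n + g + δ)·k.
Rearranging, k^(1−α) = s / (n + g + δ).
k^0.73 = 0.41 / (0.022 + 0.015 + 0.088) = 0.41 / 0.125 = 3.2800
k* = 3.2800^(1/0.73) ≈ 5.0895
y* = (k*)^α = 5.0895^0.27 ≈ 1.5517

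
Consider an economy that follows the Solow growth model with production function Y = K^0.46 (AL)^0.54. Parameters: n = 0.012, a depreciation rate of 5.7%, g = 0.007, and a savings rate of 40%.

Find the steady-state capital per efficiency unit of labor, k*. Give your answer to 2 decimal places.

k* ≈ 21.66

In steady state, investment equals break-even investment: s·k^α = (n + g + δ)·k.
Dividing both sides by k: k^(1−α) = s / (n + g + δ).
k^0.54 = 0.40 / (0.012 + 0.007 + 0.057) = 0.40 / 0.076 = 5.2632
k* = 5.2632^(1/0.54) ≈ 21.6595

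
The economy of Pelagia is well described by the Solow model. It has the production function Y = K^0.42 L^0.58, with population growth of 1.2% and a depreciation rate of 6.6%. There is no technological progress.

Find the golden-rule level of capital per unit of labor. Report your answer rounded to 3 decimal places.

The golden rule sets f'(k) = n + δ, i.e. α·k^(α−1) = n + δ.
So k^(1−α) = α / (n + δ) = 0.42 / 0.078 = 5.3846.
k_gold = 5.3846^(1/0.58) ≈ 18.2226

k_gold ≈ 18.223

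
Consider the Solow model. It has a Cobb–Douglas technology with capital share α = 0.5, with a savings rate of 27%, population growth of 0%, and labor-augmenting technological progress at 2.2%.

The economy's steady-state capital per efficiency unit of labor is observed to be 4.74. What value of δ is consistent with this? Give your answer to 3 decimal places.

In steady state, investment equals break-even investment: s·k^α = (n + g + δ)·k.
So s / (n + g + δ) = (k*)^(1−α) = 4.74^0.5 = 2.1772.
Therefore n + g + δ = s / 2.1772 = 0.27 / 2.1772 = 0.1240, so δ = 0.1240 − 0.022 = 0.1020.

δ ≈ 0.102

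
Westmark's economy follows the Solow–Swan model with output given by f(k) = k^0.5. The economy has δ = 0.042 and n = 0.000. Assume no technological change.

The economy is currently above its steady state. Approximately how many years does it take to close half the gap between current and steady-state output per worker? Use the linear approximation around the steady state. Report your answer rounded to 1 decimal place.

Near the steady state the convergence rate is λ = (1 − α)(n + δ).
λ = (1 − 0.5) × 0.042 = 0.5 × 0.042 = 0.0210
Half-life = ln 2 / λ = 0.6931 / 0.0210 ≈ 33.00 years

about 33.0 years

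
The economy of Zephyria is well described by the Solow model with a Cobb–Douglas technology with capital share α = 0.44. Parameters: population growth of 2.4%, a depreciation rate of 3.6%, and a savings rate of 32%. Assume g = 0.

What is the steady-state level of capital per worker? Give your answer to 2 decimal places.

k* = 19.87

At the steady state, Δk = 0, so s·k^α = (n + δ)·k.
Rearranging, k^(1−α) = s / (n + δ).
k^0.56 = 0.32 / (0.024 + 0.036) = 0.32 / 0.060 = 5.3333
k* = 5.3333^(1/0.56) ≈ 19.8704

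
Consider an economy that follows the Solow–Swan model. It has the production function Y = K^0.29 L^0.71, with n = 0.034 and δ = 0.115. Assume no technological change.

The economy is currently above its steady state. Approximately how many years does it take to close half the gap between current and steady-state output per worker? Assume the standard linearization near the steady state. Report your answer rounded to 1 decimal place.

t_½ ≈ 6.6 years

Near the steady state the convergence rate is λ = (1 − α)(n + δ).
λ = (1 − 0.29) × 0.149 = 0.71 × 0.149 = 0.10579
Half-life = ln 2 / λ = 0.6931 / 0.10579 ≈ 6.55 years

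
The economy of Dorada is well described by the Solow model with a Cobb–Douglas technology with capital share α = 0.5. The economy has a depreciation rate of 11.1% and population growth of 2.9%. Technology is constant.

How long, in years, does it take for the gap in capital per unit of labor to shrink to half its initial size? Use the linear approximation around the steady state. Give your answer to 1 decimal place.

t_½ ≈ 9.9 years

Near the steady state the convergence rate is λ = (1 − α)(n + δ).
λ = (1 − 0.5) × 0.140 = 0.5 × 0.140 = 0.0700
Half-life = ln 2 / λ = 0.6931 / 0.0700 ≈ 9.90 years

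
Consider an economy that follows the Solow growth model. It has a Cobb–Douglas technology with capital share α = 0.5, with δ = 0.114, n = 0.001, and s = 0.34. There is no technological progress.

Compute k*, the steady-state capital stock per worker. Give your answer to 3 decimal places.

k* = 8.741

In steady state, investment equals break-even investment: s·k^α = (n + δ)·k.
Rearranging, k^(1−α) = s / (n + δ).
k^0.5 = 0.34 / (0.001 + 0.114) = 0.34 / 0.115 = 2.9565
k* = 2.9565^(1/0.5) ≈ 8.7409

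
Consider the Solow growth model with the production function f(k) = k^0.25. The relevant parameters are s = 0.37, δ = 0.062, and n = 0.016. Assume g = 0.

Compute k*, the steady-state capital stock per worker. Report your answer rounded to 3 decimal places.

In steady state, investment equals break-even investment: s·k^α = (n + δ)·k.
Rearranging, k^(1−α) = s / (n + δ).
k^0.75 = 0.37 / (0.016 + 0.062) = 0.37 / 0.078 = 4.7436
k* = 4.7436^(1/0.75) ≈ 7.9704

k* = 7.970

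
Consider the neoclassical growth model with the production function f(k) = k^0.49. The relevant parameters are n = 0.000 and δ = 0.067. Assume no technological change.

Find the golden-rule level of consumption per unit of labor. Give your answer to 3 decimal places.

c_gold ≈ 3.450

At the golden rule, f'(k) = n + δ, so α·k^(α−1) = n + δ and k_gold = (α/(n + δ))^(1/(1−α)).
k_gold = (0.49/0.067)^(1/0.51) = 7.3134^1.9608 ≈ 49.4727
c_gold = f(k_gold) − (n + δ)·k_gold = 6.7646 − 0.067×49.4727 ≈ 3.4499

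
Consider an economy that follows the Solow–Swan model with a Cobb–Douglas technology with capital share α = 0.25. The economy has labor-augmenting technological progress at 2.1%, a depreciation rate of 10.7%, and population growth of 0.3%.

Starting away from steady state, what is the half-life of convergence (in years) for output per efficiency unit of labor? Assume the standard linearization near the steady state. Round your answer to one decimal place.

t_½ ≈ 7.1 years

Near the steady state the convergence rate is λ = (1 − α)(n + g + δ).
λ = (1 − 0.25) × 0.131 = 0.75 × 0.131 = 0.09825
Half-life = ln 2 / λ = 0.6931 / 0.09825 ≈ 7.05 years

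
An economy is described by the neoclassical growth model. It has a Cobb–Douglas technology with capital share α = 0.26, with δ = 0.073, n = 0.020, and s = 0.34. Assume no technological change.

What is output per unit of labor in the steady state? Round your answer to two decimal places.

y* ≈ 1.58

In steady state, investment equals break-even investment: s·k^α = (n + δ)·k.
Rearranging, k^(1−α) = s / (n + δ).
k^0.74 = 0.34 / (0.020 + 0.073) = 0.34 / 0.093 = 3.6559
k* = 3.6559^(1/0.74) ≈ 5.7651
y* = (k*)^α = 5.7651^0.26 ≈ 1.5769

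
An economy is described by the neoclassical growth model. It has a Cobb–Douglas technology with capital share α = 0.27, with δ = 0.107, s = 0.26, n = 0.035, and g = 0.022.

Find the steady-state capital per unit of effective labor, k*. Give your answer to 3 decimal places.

k* ≈ 1.880

In steady state, investment equals break-even investment: s·k^α = (n + g + δ)·k.
Dividing both sides by k: k^(1−α) = s / (n + g + δ).
k^0.73 = 0.26 / (0.035 + 0.022 + 0.107) = 0.26 / 0.164 = 1.5854
k* = 1.5854^(1/0.73) ≈ 1.8800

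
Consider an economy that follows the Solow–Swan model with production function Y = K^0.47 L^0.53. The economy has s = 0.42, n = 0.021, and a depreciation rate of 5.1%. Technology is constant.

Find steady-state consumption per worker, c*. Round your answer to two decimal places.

c* = 2.77

At the steady state, Δk = 0, so s·k^α = (n + δ)·k.
Rearranging, k^(1−α) = s / (n + δ).
k^0.53 = 0.42 / (0.021 + 0.051) = 0.42 / 0.072 = 5.8333
k* = 5.8333^(1/0.53) ≈ 27.8690
y* = (k*)^α = 27.8690^0.47 ≈ 4.7776
c* = (1 − s)·y* = (1 − 0.42) × 4.7776 ≈ 2.7710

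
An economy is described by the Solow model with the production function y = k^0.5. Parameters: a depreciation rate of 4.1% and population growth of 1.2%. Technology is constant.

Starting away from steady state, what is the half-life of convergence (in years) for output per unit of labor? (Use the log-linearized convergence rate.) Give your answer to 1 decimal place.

t_½ ≈ 26.2 years

Near the steady state the convergence rate is λ = (1 − α)(n + δ).
λ = (1 − 0.5) × 0.053 = 0.5 × 0.053 = 0.0265
Half-life = ln 2 / λ = 0.6931 / 0.0265 ≈ 26.15 years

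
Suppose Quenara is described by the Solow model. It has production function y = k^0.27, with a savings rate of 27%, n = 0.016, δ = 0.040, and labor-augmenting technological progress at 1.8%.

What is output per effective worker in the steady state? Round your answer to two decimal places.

Steady state requires s·f(k) = (n + g + δ)·k, i.e. s·k^α = (n + g + δ)·k.
Rearranging, k^(1−α) = s / (n + g + δ).
k^0.73 = 0.27 / (0.016 + 0.018 + 0.040) = 0.27 / 0.074 = 3.6486
k* = 3.6486^(1/0.73) ≈ 5.8889
y* = (k*)^α = 5.8889^0.27 ≈ 1.6140

y* = 1.61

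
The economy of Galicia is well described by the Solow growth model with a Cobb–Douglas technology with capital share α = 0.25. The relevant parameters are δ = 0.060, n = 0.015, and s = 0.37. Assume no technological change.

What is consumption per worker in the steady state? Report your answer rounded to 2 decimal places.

Steady state requires s·f(k) = (n + δ)·k, i.e. s·k^α = (n + δ)·k.
Dividing both sides by k: k^(1−α) = s / (n + δ).
k^0.75 = 0.37 / (0.015 + 0.060) = 0.37 / 0.075 = 4.9333
k* = 4.9333^(1/0.75) ≈ 8.3981
y* = (k*)^α = 8.3981^0.25 ≈ 1.7023
c* = (1 − s)·y* = (1 − 0.37) × 1.7023 ≈ 1.0724

c* ≈ 1.07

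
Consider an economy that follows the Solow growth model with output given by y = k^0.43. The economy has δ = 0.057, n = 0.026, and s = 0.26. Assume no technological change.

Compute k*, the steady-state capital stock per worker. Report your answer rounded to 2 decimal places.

k* = 7.41

In steady state, investment equals break-even investment: s·k^α = (n + δ)·k.
Dividing both sides by k: k^(1−α) = s / (n + δ).
k^0.57 = 0.26 / (0.026 + 0.057) = 0.26 / 0.083 = 3.1325
k* = 3.1325^(1/0.57) ≈ 7.4128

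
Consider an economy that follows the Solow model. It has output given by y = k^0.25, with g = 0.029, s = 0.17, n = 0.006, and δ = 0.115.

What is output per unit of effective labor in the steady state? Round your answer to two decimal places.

Steady state requires s·f(k) = (n + g + δ)·k, i.e. s·k^α = (n + g + δ)·k.
Dividing both sides by k: k^(1−α) = s / (n + g + δ).
k^0.75 = 0.17 / (0.006 + 0.029 + 0.115) = 0.17 / 0.150 = 1.1333
k* = 1.1333^(1/0.75) ≈ 1.1816
y* = (k*)^α = 1.1816^0.25 ≈ 1.0426

y* ≈ 1.04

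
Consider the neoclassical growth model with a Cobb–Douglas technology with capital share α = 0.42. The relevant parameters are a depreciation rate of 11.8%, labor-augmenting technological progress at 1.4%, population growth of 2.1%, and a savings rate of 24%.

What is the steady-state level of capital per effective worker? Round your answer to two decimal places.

In steady state, investment equals break-even investment: s·k^α = (n + g + δ)·k.
Rearranging, k^(1−α) = s / (n + g + δ).
k^0.58 = 0.24 / (0.021 + 0.014 + 0.118) = 0.24 / 0.153 = 1.5686
k* = 1.5686^(1/0.58) ≈ 2.1732

k* ≈ 2.17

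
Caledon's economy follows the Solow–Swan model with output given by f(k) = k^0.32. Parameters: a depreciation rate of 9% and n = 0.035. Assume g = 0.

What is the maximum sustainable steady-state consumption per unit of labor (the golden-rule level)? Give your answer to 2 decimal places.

At the golden rule, f'(k) = n + δ, so α·k^(α−1) = n + δ and k_gold = (α/(n + δ))^(1/(1−α)).
k_gold = (0.32/0.125)^(1/0.68) = 2.5600^1.4706 ≈ 3.9844
c_gold = f(k_gold) − (n + δ)·k_gold = 1.5564 − 0.125×3.9844 ≈ 1.0584

c_gold ≈ 1.06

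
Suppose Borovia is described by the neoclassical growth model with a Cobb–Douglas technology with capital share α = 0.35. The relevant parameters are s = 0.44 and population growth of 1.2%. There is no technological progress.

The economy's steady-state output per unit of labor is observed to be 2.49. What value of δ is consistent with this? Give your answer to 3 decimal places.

δ ≈ 0.069

At the steady state, Δk = 0, so s·k^α = (n + δ)·k.
Since y* = [s/(n + δ)]^(α/(1−α)), we have s/(n + δ) = (y*)^((1−α)/α) = 2.49^1.8571 = 5.4423.
Therefore n + δ = s / 5.4423 = 0.44 / 5.4423 = 0.0808, so δ = 0.0808 − 0.012 = 0.0688.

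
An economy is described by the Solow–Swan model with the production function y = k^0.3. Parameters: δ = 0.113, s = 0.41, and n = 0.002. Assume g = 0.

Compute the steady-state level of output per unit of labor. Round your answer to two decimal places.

Steady state requires s·f(k) = (n + δ)·k, i.e. s·k^α = (n + δ)·k.
Dividing both sides by k: k^(1−α) = s / (n + δ).
k^0.7 = 0.41 / (0.002 + 0.113) = 0.41 / 0.115 = 3.5652
k* = 3.5652^(1/0.7) ≈ 6.1474
y* = (k*)^α = 6.1474^0.3 ≈ 1.7243

y* ≈ 1.72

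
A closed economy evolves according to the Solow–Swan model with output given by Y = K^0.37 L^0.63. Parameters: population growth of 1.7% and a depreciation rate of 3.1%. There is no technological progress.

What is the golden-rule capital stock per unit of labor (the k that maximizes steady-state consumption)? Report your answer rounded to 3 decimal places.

The golden rule sets f'(k) = n + δ, i.e. α·k^(α−1) = n + δ.
So k^(1−α) = α / (n + δ) = 0.37 / 0.048 = 7.7083.
k_gold = 7.7083^(1/0.63) ≈ 25.5782

k_gold ≈ 25.578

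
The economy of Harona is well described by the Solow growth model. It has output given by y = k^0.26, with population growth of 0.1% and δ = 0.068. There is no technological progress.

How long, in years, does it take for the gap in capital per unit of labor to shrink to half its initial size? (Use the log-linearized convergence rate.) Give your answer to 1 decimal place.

Near the steady state the convergence rate is λ = (1 − α)(n + δ).
λ = (1 − 0.26) × 0.069 = 0.74 × 0.069 = 0.05106
Half-life = ln 2 / λ = 0.6931 / 0.05106 ≈ 13.57 years

about 13.6 years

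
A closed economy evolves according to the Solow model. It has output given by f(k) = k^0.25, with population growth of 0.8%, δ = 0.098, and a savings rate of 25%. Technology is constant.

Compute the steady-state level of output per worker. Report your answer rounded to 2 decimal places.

y* ≈ 1.33

At the steady state, Δk = 0, so s·k^α = (n + δ)·k.
Dividing both sides by k: k^(1−α) = s / (n + δ).
k^0.75 = 0.25 / (0.008 + 0.098) = 0.25 / 0.106 = 2.3585
k* = 2.3585^(1/0.75) ≈ 3.1394
y* = (k*)^α = 3.1394^0.25 ≈ 1.3311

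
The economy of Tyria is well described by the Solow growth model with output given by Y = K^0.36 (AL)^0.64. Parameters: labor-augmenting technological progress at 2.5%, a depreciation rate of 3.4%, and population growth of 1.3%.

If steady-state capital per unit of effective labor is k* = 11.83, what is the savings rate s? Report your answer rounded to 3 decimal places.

At the steady state, Δk = 0, so s·k^α = (n + g + δ)·k.
So s / (n + g + δ) = (k*)^(1−α) = 11.83^0.64 = 4.8608.
Therefore s = 4.8608 × (n + g + δ) = 4.8608 × 0.072 = 0.3500.

s ≈ 0.350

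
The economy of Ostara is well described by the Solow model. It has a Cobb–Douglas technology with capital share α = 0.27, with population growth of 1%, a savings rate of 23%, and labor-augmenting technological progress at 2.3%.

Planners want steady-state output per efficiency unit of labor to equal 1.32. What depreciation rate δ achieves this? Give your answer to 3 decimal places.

At the steady state, Δk = 0, so s·k^α = (n + g + δ)·k.
Since y* = [s/(n + g + δ)]^(α/(1−α)), we have s/(n + g + δ) = (y*)^((1−α)/α) = 1.32^2.7037 = 2.1183.
Therefore n + g + δ = s / 2.1183 = 0.23 / 2.1183 = 0.1086, so δ = 0.1086 − 0.033 = 0.0756.

δ ≈ 0.076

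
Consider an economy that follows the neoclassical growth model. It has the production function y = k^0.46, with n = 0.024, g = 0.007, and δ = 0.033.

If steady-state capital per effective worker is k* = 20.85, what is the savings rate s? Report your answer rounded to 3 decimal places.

s ≈ 0.330

Steady state requires s·f(k) = (n + g + δ)·k, i.e. s·k^α = (n + g + δ)·k.
So s / (n + g + δ) = (k*)^(1−α) = 20.85^0.54 = 5.1561.
Therefore s = 5.1561 × (n + g + δ) = 5.1561 × 0.064 = 0.3300.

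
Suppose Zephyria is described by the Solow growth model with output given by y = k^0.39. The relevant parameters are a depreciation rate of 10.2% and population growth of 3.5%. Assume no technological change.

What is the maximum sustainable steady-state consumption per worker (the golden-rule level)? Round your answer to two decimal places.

At the golden rule, f'(k) = n + δ, so α·k^(α−1) = n + δ and k_gold = (α/(n + δ))^(1/(1−α)).
k_gold = (0.39/0.137)^(1/0.61) = 2.8467^1.6393 ≈ 5.5565
c_gold = f(k_gold) − (n + δ)·k_gold = 1.9520 − 0.137×5.5565 ≈ 1.1908

c_gold ≈ 1.19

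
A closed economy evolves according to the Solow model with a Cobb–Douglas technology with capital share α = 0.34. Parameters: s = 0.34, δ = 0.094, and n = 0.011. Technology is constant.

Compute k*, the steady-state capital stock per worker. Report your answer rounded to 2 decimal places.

k* ≈ 5.93

Steady state requires s·f(k) = (n + δ)·k, i.e. s·k^α = (n + δ)·k.
Dividing both sides by k: k^(1−α) = s / (n + δ).
k^0.66 = 0.34 / (0.011 + 0.094) = 0.34 / 0.105 = 3.2381
k* = 3.2381^(1/0.66) ≈ 5.9315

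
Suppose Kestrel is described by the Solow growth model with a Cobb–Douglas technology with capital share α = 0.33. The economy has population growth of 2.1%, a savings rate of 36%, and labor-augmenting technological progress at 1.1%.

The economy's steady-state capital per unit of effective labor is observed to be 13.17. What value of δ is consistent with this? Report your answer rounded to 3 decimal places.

In steady state, investment equals break-even investment: s·k^α = (n + g + δ)·k.
So s / (n + g + δ) = (k*)^(1−α) = 13.17^0.67 = 5.6250.
Therefore n + g + δ = s / 5.6250 = 0.36 / 5.6250 = 0.0640, so δ = 0.0640 − 0.032 = 0.0320.

δ ≈ 0.032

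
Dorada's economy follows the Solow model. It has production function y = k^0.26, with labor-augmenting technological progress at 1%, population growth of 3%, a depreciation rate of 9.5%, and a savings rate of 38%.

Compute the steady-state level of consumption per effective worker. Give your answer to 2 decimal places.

In steady state, investment equals break-even investment: s·k^α = (n + g + δ)·k.
Rearranging, k^(1−α) = s / (n + g + δ).
k^0.74 = 0.38 / (0.030 + 0.010 + 0.095) = 0.38 / 0.135 = 2.8148
k* = 2.8148^(1/0.74) ≈ 4.0491
y* = (k*)^α = 4.0491^0.26 ≈ 1.4385
c* = (1 − s)·y* = (1 − 0.38) × 1.4385 ≈ 0.8919

c* ≈ 0.89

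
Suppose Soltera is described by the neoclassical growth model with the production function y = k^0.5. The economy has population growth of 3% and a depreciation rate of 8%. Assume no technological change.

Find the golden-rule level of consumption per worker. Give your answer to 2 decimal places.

At the golden rule, f'(k) = n + δ, so α·k^(α−1) = n + δ and k_gold = (α/(n + δ))^(1/(1−α)).
k_gold = (0.5/0.110)^(1/0.5) = 4.5455^2 ≈ 20.6616
c_gold = f(k_gold) − (n + δ)·k_gold = 4.5455 − 0.110×20.6616 ≈ 2.2727

c_gold ≈ 2.27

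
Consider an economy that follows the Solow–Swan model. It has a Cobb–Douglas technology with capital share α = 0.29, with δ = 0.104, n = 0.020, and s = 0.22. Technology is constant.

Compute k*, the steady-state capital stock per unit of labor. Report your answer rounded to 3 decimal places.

k* ≈ 2.242

In steady state, investment equals break-even investment: s·k^α = (n + δ)·k.
Rearranging, k^(1−α) = s / (n + δ).
k^0.71 = 0.22 / (0.020 + 0.104) = 0.22 / 0.124 = 1.7742
k* = 1.7742^(1/0.71) ≈ 2.2424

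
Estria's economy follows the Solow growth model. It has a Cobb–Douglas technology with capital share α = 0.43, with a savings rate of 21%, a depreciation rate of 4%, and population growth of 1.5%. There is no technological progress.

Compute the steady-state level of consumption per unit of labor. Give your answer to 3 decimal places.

At the steady state, Δk = 0, so s·k^α = (n + δ)·k.
Dividing both sides by k: k^(1−α) = s / (n + δ).
k^0.57 = 0.21 / (0.015 + 0.040) = 0.21 / 0.055 = 3.8182
k* = 3.8182^(1/0.57) ≈ 10.4907
y* = (k*)^α = 10.4907^0.43 ≈ 2.7476
c* = (1 − s)·y* = (1 − 0.21) × 2.7476 ≈ 2.1706

c* ≈ 2.171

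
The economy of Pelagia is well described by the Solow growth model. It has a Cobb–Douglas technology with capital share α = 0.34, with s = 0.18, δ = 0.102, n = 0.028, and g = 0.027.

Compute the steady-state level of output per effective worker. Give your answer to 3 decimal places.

y* ≈ 1.073

Steady state requires s·f(k) = (n + g + δ)·k, i.e. s·k^α = (n + g + δ)·k.
Rearranging, k^(1−α) = s / (n + g + δ).
k^0.66 = 0.18 / (0.028 + 0.027 + 0.102) = 0.18 / 0.157 = 1.1465
k* = 1.1465^(1/0.66) ≈ 1.2302
y* = (k*)^α = 1.2302^0.34 ≈ 1.0730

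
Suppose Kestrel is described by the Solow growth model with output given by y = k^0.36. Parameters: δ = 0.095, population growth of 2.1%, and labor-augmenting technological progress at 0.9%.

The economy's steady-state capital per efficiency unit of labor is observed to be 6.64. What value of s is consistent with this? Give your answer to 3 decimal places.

s ≈ 0.420

Steady state requires s·f(k) = (n + g + δ)·k, i.e. s·k^α = (n + g + δ)·k.
So s / (n + g + δ) = (k*)^(1−α) = 6.64^0.64 = 3.3588.
Therefore s = 3.3588 × (n + g + δ) = 3.3588 × 0.125 = 0.4199.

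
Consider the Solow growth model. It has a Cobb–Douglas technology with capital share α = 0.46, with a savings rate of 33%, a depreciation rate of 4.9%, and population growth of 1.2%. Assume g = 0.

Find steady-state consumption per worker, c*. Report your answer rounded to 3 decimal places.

c* ≈ 2.823

Steady state requires s·f(k) = (n + δ)·k, i.e. s·k^α = (n + δ)·k.
Dividing both sides by k: k^(1−α) = s / (n + δ).
k^0.54 = 0.33 / (0.012 + 0.049) = 0.33 / 0.061 = 5.4098
k* = 5.4098^(1/0.54) ≈ 22.7899
y* = (k*)^α = 22.7899^0.46 ≈ 4.2127
c* = (1 − s)·y* = (1 − 0.33) × 4.2127 ≈ 2.8225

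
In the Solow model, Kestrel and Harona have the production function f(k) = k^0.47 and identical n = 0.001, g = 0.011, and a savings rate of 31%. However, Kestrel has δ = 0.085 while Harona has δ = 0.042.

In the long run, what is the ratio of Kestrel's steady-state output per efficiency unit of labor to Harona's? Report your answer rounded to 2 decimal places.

ratio ≈ 0.59

Steady-state y* = [s/(n + g + δ)]^(α/(1−α)), so the ratio is [ (s_K/(n + g + δ)_K) / (s_H/(n + g + δ)_H) ]^0.8868.
s_K/(n + g + δ)_K = 0.31/0.097 = 3.1959; s_H/(n + g + δ)_H = 0.31/0.054 = 5.7407.
Ratio = (3.1959/5.7407)^0.8868 = 0.5567^0.8868 ≈ 0.5949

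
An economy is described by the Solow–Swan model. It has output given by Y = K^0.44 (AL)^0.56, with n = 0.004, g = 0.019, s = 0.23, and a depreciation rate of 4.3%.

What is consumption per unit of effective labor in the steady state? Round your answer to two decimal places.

At the steady state, Δk = 0, so s·k^α = (n + g + δ)·k.
Rearranging, k^(1−α) = s / (n + g + δ).
k^0.56 = 0.23 / (0.004 + 0.019 + 0.043) = 0.23 / 0.066 = 3.4848
k* = 3.4848^(1/0.56) ≈ 9.2934
y* = (k*)^α = 9.2934^0.44 ≈ 2.6668
c* = (1 − s)·y* = (1 − 0.23) × 2.6668 ≈ 2.0534

c* ≈ 2.05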